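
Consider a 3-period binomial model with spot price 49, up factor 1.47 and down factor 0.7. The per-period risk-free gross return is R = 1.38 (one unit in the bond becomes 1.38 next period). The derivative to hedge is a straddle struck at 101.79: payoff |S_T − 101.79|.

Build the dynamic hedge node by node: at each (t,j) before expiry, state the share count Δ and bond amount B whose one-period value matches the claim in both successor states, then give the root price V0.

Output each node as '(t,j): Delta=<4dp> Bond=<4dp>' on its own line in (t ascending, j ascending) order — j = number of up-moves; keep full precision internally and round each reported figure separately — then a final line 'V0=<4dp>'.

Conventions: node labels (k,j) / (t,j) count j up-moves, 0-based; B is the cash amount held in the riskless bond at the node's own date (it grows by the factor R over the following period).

Risk-neutral probability p* = (R−d)/(u−d) = (1.38−0.7)/(1.47−0.7) = 0.8831.
Expiry values: V(3,0)=84.9830, V(3,1)=66.4953, V(3,2)=27.6711, V(3,3)=53.8596
(2,0): S=24.0100. Δ = (V_up−V_dn)/(S_up−S_dn) = (66.4953−84.9830)/(35.2947−16.8070) = -1.0000. V = [p*·66.4953 + (1−p*)·84.9830]/1.38 = 49.7509. B = V − Δ·S = 73.7609.
(2,1): S=50.4210. Δ = (V_up−V_dn)/(S_up−S_dn) = (27.6711−66.4953)/(74.1189−35.2947) = -1.0000. V = [p*·27.6711 + (1−p*)·66.4953]/1.38 = 23.3399. B = V − Δ·S = 73.7609.
(2,2): S=105.8841. Δ = (V_up−V_dn)/(S_up−S_dn) = (53.8596−27.6711)/(155.6496−74.1189) = 0.3212. V = [p*·53.8596 + (1−p*)·27.6711]/1.38 = 36.8106. B = V − Δ·S = 2.7996.
(1,0): S=34.3000. Δ = (V_up−V_dn)/(S_up−S_dn) = (23.3399−49.7509)/(50.4210−24.0100) = -1.0000. V = [p*·23.3399 + (1−p*)·49.7509]/1.38 = 19.1499. B = V − Δ·S = 53.4499.
(1,1): S=72.0300. Δ = (V_up−V_dn)/(S_up−S_dn) = (36.8106−23.3399)/(105.8841−50.4210) = 0.2429. V = [p*·36.8106 + (1−p*)·23.3399]/1.38 = 25.5334. B = V − Δ·S = 8.0389.
(0,0): S=49.0000. Δ = (V_up−V_dn)/(S_up−S_dn) = (25.5334−19.1499)/(72.0300−34.3000) = 0.1692. V = [p*·25.5334 + (1−p*)·19.1499]/1.38 = 17.9618. B = V − Δ·S = 9.6715.
Sanity check at the root: Δ(0,0)·S0 + B(0,0) reproduces V0 = 17.9618.

(0,0): Delta=0.1692 Bond=9.6715
(1,0): Delta=-1.0000 Bond=53.4499
(1,1): Delta=0.2429 Bond=8.0389
(2,0): Delta=-1.0000 Bond=73.7609
(2,1): Delta=-1.0000 Bond=73.7609
(2,2): Delta=0.3212 Bond=2.7996
V0=17.9618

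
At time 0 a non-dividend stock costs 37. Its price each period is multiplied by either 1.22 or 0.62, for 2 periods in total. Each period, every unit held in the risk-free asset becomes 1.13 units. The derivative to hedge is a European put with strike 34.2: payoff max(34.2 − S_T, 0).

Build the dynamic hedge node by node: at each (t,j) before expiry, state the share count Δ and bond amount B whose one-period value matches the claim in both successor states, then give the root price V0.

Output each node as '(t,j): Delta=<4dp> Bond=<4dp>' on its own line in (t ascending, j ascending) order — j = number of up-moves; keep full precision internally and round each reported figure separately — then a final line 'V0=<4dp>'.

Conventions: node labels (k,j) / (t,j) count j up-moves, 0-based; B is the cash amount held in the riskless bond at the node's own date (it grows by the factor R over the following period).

(0,0): Delta=-0.2928 Bond=12.4273
(1,0): Delta=-1.0000 Bond=30.2655
(1,1): Delta=-0.2294 Bond=11.1801
V0=1.5928

Since d<R<u, set p* = (R−d)/(u−d) = 0.8500; price each node as the discounted p*-expectation of its children.
Payoffs at expiry: V(2,0)=19.9772, V(2,1)=6.2132, V(2,2)=0.0000
Node (1,0) S=22.9400: V=(p*·6.2132+(1−p*)·19.9772)/1.13=7.3255; Δ=(6.2132−19.9772)/(27.9868−14.2228)=-1.0000; B=V−Δ·S=30.2655
Node (1,1) S=45.1400: V=(p*·0.0000+(1−p*)·6.2132)/1.13=0.8248; Δ=(0.0000−6.2132)/(55.0708−27.9868)=-0.2294; B=V−Δ·S=11.1801
Node (0,0) S=37.0000: V=(p*·0.8248+(1−p*)·7.3255)/1.13=1.5928; Δ=(0.8248−7.3255)/(45.1400−22.9400)=-0.2928; B=V−Δ·S=12.4273
As a check, the time-0 holding Δ(0,0)·S0 + B(0,0) comes to 1.5928 — exactly V0.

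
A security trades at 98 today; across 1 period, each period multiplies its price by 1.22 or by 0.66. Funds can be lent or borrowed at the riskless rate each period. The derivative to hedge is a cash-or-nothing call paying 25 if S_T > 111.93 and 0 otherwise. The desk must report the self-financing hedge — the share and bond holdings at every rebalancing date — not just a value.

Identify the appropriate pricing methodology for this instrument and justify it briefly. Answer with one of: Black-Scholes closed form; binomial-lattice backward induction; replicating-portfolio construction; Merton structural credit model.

framework: replicating-portfolio construction

Key observation: since the answer must list Δ and B at each node of the 1.22/0.66 lattice on 98, the replicating-portfolio method — solving the two-state system at every node — is the one that applies.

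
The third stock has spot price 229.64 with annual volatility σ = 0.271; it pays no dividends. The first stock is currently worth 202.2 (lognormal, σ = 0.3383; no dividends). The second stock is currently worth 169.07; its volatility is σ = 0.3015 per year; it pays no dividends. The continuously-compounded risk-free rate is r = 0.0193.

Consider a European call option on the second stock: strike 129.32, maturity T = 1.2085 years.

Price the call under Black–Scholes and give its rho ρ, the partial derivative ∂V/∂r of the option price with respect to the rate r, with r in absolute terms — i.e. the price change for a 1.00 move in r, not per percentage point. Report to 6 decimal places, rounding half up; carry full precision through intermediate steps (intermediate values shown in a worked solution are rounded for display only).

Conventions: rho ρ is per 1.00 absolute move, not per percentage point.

price = 47.744198
ρ = 116.368287

σ√T = 0.3015·√1.2085 = 0.331444
d₁ = (ln(S/K) + (r+σ²/2)T) / (σ√T) = (ln(169.07/129.32) + (0.0193+0.3015²/2)·1.2085) / 0.331444 = (0.268023 + 0.078252) / 0.331444 = 1.044744
d₂ = d₁ − σ√T = 1.044744 − 0.331444 = 0.713300
e^{−rT} = 0.976946
N(d₁) = 0.851929,  N(d₂) = 0.762170
Call price V = S·N(d₁) − K·e^{−rT}·N(d₂) = 144.035706 − 96.291508 = 47.744198
ρ = K·T·e^{−rT}·N(d₂) = 116.368287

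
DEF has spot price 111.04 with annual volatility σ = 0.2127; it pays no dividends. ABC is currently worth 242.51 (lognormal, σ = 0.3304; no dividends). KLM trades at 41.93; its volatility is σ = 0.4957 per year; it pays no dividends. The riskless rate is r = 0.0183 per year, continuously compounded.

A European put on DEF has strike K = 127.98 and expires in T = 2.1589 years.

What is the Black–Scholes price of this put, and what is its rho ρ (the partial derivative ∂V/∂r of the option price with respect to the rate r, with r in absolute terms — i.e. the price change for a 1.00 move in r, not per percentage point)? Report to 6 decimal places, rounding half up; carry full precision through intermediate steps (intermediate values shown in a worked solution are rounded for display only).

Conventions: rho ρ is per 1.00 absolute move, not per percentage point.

price = 21.290540
ρ = -182.160494

σ√T = 0.2127·√2.1589 = 0.312524
d₁ = (ln(S/K) + (r+σ²/2)T) / (σ√T) = (ln(111.04/127.98) + (0.0183+0.2127²/2)·2.1589) / 0.312524 = (-0.141984 + 0.088344) / 0.312524 = -0.171634
d₂ = d₁ − σ√T = -0.171634 − 0.312524 = -0.484159
e^{−rT} = 0.961262
N(−d₁) = 0.568138,  N(−d₂) = 0.685863
Put price V = K·e^{−rT}·N(−d₂) − S·N(−d₁) = 84.376532 − 63.085991 = 21.290540
ρ = −K·T·e^{−rT}·N(−d₂) = -182.160494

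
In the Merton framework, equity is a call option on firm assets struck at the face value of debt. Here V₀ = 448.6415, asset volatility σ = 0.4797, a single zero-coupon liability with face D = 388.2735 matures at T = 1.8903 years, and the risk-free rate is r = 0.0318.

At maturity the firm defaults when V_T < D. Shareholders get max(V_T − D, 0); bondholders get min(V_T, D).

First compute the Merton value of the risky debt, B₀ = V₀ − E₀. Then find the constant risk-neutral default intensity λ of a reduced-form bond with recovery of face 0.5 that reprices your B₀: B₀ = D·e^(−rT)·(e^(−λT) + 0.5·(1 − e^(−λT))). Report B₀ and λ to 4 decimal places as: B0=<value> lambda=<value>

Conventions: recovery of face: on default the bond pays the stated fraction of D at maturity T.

With assets at 448.6415 and a single debt payment of 388.2735 at 1.8903 years:
d₁ = [ln(V₀/D) + (r + σ²/2)T] / (σ√T)
   = [ln(448.6415/388.2735) + (0.0318 + 0.5·0.4797²)·1.8903] / (0.4797·√1.8903)
   = [0.144514 + 0.277602] / 0.659531 = 0.640025
d₂ = d₁ − σ√T = 0.640025 − 0.659531 = -0.019506
N(d₁) = 0.738922,  N(d₂) = 0.492219,  e^(−rT) = 0.941659
E₀ = V₀·N(d₁) − D·e^(−rT)·N(d₂)
   = 448.6415·0.738922 − 388.2735·0.941659·0.492219 = 151.545255
B₀ = V₀ − E₀ = 448.6415 − 151.545255 = 297.096245
e^(−λT) = (B₀·e^(rT)/D − 0.5)/(1 − 0.5) = (297.0962·1.061955/388.2735 − 0.5)/0.5 = 0.62515748
λ = −ln(0.62515748)/1.8903 = 0.248506

B0=297.0962 lambda=0.2485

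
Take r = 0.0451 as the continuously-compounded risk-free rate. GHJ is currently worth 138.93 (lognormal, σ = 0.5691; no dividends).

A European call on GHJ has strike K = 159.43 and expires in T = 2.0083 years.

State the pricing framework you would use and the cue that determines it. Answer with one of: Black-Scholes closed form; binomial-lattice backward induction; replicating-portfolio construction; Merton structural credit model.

framework: Black-Scholes closed form

Key observation: the instrument is a plain European call (strike 159.43) on a lognormal asset; the exact continuous-time formula applies directly.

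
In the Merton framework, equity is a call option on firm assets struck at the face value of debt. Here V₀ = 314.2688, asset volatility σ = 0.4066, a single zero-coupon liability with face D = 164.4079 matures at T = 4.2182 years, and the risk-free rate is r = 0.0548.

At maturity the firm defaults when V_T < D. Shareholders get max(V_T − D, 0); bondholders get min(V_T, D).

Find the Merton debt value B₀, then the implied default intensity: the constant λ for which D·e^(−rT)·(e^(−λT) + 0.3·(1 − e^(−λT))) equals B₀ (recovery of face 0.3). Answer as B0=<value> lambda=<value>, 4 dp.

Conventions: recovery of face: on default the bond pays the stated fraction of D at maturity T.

With assets at 314.2688 and a single debt payment of 164.4079 at 4.2182 years:
d₁ = [ln(V₀/D) + (r + σ²/2)T] / (σ√T)
   = [ln(314.2688/164.4079) + (0.0548 + 0.5·0.4066²)·4.2182] / (0.4066·√4.2182)
   = [0.647898 + 0.579841] / 0.835086 = 1.470196
d₂ = d₁ − σ√T = 1.470196 − 0.835086 = 0.635110
N(d₁) = 0.929246,  N(d₂) = 0.737322,  e^(−rT) = 0.793615
E₀ = V₀·N(d₁) − D·e^(−rT)·N(d₂)
   = 314.2688·0.929246 − 164.4079·0.793615·0.737322 = 195.829745
B₀ = V₀ − E₀ = 314.2688 − 195.829745 = 118.439055
e^(−λT) = (B₀·e^(rT)/D − 0.3)/(1 − 0.3) = (118.4391·1.260058/164.4079 − 0.3)/0.7 = 0.86820391
λ = −ln(0.86820391)/4.2182 = 0.033504

B0=118.4391 lambda=0.0335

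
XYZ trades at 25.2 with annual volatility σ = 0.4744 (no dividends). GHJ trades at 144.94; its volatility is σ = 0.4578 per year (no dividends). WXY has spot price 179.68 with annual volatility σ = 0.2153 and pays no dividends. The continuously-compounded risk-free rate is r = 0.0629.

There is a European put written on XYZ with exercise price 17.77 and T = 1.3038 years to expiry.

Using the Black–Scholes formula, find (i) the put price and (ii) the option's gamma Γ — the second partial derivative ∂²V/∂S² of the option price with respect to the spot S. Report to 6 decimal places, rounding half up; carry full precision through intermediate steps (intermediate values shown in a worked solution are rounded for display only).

σ√T = 0.4744·√1.3038 = 0.541689
d₁ = (ln(S/K) + (r+σ²/2)T) / (σ√T) = (ln(25.2/17.77) + (0.0629+0.4744²/2)·1.3038) / 0.541689 = (0.349332 + 0.228723) / 0.541689 = 1.067134
d₂ = d₁ − σ√T = 1.067134 − 0.541689 = 0.525445
e^{−rT} = 0.921264
N(−d₁) = 0.142956,  N(−d₂) = 0.299637
Put price V = K·e^{−rT}·N(−d₂) − S·N(−d₁) = 4.905314 − 3.602483 = 1.302831
φ(d₁) = (1/√(2π))·e^{−d₁²/2} = 0.225750
Γ = φ(d₁) / (S·σ·√T) = 0.016538

price = 1.302831
Γ = 0.016538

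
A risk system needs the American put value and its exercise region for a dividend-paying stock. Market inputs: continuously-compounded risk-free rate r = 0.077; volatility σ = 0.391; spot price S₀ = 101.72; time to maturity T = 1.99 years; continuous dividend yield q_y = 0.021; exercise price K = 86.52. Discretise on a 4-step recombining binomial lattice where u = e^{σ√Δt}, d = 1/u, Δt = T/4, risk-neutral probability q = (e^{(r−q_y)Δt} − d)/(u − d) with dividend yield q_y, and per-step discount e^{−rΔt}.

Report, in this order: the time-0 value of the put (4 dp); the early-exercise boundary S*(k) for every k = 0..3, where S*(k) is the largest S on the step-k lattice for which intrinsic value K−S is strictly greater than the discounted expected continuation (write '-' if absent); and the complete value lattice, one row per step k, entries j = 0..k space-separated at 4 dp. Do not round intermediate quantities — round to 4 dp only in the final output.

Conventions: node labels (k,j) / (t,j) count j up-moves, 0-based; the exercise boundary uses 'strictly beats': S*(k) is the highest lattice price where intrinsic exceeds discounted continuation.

Δt=0.49750  u=1.31757  d=0.75897  q=0.48206  discount=0.96242
step 4 (expiry): payoffs max(K−S,0) = 52.7667 27.9249 0.0000 0.0000 0.0000
step 3: (k=3,j=0): S=44.4722, K−S=42.0478, hold=39.2583 ⇒ V=42.0478 exercise | (k=3,j=1): S=77.2029, K−S=9.3171, hold=13.9198 ⇒ V=13.9198 continue | (k=3,j=2): S=134.0229, K−S=0.0000, hold=0.0000 ⇒ V=0.0000 continue | (k=3,j=3): S=232.6614, K−S=0.0000, hold=0.0000 ⇒ V=0.0000 continue  boundary S*=44.4722
step 2: (k=2,j=0): S=58.5951, K−S=27.9249, hold=27.4176 ⇒ V=27.9249 exercise | (k=2,j=1): S=101.7200, K−S=0.0000, hold=6.9386 ⇒ V=6.9386 continue | (k=2,j=2): S=176.5841, K−S=0.0000, hold=0.0000 ⇒ V=0.0000 continue  boundary S*=58.5951
step 1: (k=1,j=0): S=77.2029, K−S=9.3171, hold=17.1389 ⇒ V=17.1389 continue | (k=1,j=1): S=134.0229, K−S=0.0000, hold=3.4587 ⇒ V=3.4587 continue  boundary S*=-
step 0: (k=0,j=0): S=101.7200, K−S=0.0000, hold=10.1479 ⇒ V=10.1479 continue  boundary S*=-

price = 10.1479
boundary = - - 58.5951 44.4722
tree:
10.1479
17.1389 3.4587
27.9249 6.9386 0.0000
42.0478 13.9198 0.0000 0.0000
52.7667 27.9249 0.0000 0.0000 0.0000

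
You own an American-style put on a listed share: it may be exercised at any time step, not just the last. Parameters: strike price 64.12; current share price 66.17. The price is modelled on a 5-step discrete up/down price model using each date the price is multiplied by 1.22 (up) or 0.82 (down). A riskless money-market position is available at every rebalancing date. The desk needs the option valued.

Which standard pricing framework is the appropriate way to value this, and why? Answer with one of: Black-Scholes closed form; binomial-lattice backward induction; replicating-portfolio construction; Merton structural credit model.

framework: binomial-lattice backward induction

Key observation: early exercise of the strike-64.12 put must be checked at each of the 5 dates (spot 66.17), which forces a node-by-node comparison of intrinsic and continuation value backward from expiry.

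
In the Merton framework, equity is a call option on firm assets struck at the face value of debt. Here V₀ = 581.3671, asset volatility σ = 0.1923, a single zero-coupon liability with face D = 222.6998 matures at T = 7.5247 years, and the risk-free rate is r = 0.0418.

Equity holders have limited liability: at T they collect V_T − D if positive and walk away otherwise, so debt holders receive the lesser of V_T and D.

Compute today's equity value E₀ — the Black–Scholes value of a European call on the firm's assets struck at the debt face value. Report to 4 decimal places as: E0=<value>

Work the structural quantities from V₀ = 581.3671 against face 222.6998:
d₁ = [ln(V₀/D) + (r + σ²/2)T] / (σ√T)
   = [ln(581.3671/222.6998) + (0.0418 + 0.5·0.1923²)·7.5247] / (0.1923·√7.5247)
   = [0.959558 + 0.453661] / 0.527502 = 2.679080
d₂ = d₁ − σ√T = 2.679080 − 0.527502 = 2.151578
N(d₁) = 0.996309,  N(d₂) = 0.984285,  e^(−rT) = 0.730130
E₀ = V₀·N(d₁) − D·e^(−rT)·N(d₂)
   = 581.3671·0.996309 − 222.6998·0.730130·0.984285 = 419.176599

E0=419.1766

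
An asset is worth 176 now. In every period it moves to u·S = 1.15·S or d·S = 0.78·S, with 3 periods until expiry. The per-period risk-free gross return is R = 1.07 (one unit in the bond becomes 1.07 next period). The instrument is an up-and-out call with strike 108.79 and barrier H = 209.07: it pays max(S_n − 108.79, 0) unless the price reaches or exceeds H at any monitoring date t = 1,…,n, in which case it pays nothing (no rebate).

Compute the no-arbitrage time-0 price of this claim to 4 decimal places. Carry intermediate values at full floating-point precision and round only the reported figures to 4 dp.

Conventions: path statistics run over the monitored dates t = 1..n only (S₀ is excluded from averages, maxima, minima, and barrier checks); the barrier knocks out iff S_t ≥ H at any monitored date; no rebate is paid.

With p* = (R−d)/(u−d) = 0.7838, sum probability × payoff across the paths and divide by R^3.
Enumerate all 2^3 = 8 price paths (U = up ×1.15, D = down ×0.78); each path with k up-moves has probability p*^k·(1−p*)^(3−k).
DDD: M=137.2800, payoff=0.0000, prob=0.010108
UDD: M=202.4000, payoff=14.3502, prob=0.036641
DUD: M=157.8720, payoff=14.3502, prob=0.036641
UUD: M=232.7600, payoff=0.0000, prob=0.132825
DDU: M=137.2800, payoff=14.3502, prob=0.036641
UDU: M=202.4000, payoff=72.7628, prob=0.132825
DUU: M=181.5528, payoff=72.7628, prob=0.132825
UUU: M=267.6740, payoff=0.0000, prob=0.481492
Price = Σ prob·payoff / R^3 = 20.906914 / 1.225043 = 17.0663

price = 17.0663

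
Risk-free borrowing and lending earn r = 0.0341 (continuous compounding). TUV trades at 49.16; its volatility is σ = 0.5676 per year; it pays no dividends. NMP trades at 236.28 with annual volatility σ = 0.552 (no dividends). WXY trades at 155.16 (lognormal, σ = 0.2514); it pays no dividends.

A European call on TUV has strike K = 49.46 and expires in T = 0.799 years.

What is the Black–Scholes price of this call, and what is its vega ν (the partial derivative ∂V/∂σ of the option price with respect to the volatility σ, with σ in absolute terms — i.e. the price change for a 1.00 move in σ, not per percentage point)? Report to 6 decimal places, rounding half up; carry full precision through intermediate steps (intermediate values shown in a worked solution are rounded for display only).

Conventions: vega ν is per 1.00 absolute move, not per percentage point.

σ√T = 0.5676·√0.799 = 0.507359
d₁ = (ln(S/K) + (r+σ²/2)T) / (σ√T) = (ln(49.16/49.46) + (0.0341+0.5676²/2)·0.799) / 0.507359 = (-0.006084 + 0.155953) / 0.507359 = 0.295390
d₂ = d₁ − σ√T = 0.295390 − 0.507359 = -0.211970
e^{−rT} = 0.973122
N(d₁) = 0.616152,  N(d₂) = 0.416065
Call price V = S·N(d₁) − K·e^{−rT}·N(d₂) = 30.290027 − 20.025476 = 10.264550
φ(d₁) = (1/√(2π))·e^{−d₁²/2} = 0.381912
ν = S·φ(d₁)·√T = 16.782171

price = 10.264550
ν = 16.782171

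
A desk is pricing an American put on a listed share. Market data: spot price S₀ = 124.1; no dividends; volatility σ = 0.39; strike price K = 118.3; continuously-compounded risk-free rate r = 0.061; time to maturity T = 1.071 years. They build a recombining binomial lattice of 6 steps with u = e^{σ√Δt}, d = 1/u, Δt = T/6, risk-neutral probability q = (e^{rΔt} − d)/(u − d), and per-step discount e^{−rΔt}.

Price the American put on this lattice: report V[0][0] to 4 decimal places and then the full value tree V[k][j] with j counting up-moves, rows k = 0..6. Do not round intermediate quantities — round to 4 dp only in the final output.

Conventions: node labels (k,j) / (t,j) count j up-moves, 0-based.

Δt=0.17850  u=1.17912  d=0.84809  q=0.49197  discount=0.98917
step 6 (expiry): payoffs max(K−S,0) = 72.1242 54.1003 29.0409 0.0000 0.0000 0.0000 0.0000
k=5: (k=5,j=0): S=54.4470, K−S=63.8530, hold=62.5719 ⇒ V=63.8530 exercise | (k=5,j=1): S=75.6995, K−S=42.6005, hold=41.3194 ⇒ V=42.6005 exercise | (k=5,j=2): S=105.2476, K−S=13.0524, hold=14.5938 ⇒ V=14.5938 continue | (k=5,j=3): S=146.3293, K−S=0.0000, hold=0.0000 ⇒ V=0.0000 continue | (k=5,j=4): S=203.4467, K−S=0.0000, hold=0.0000 ⇒ V=0.0000 continue | (k=5,j=5): S=282.8589, K−S=0.0000, hold=0.0000 ⇒ V=0.0000 continue
k=4: (k=4,j=0): S=64.1997, K−S=54.1003, hold=52.8191 ⇒ V=54.1003 exercise | (k=4,j=1): S=89.2591, K−S=29.0409, hold=28.5099 ⇒ V=29.0409 exercise | (k=4,j=2): S=124.1000, K−S=0.0000, hold=7.3338 ⇒ V=7.3338 continue | (k=4,j=3): S=172.5405, K−S=0.0000, hold=0.0000 ⇒ V=0.0000 continue | (k=4,j=4): S=239.8890, K−S=0.0000, hold=0.0000 ⇒ V=0.0000 continue
k=3: (k=3,j=0): S=75.6995, K−S=42.6005, hold=41.3194 ⇒ V=42.6005 exercise | (k=3,j=1): S=105.2476, K−S=13.0524, hold=18.1628 ⇒ V=18.1628 continue | (k=3,j=2): S=146.3293, K−S=0.0000, hold=3.6854 ⇒ V=3.6854 continue | (k=3,j=3): S=203.4467, K−S=0.0000, hold=0.0000 ⇒ V=0.0000 continue
k=2: (k=2,j=0): S=89.2591, K−S=29.0409, hold=30.2467 ⇒ V=30.2467 continue | (k=2,j=1): S=124.1000, K−S=0.0000, hold=10.9208 ⇒ V=10.9208 continue | (k=2,j=2): S=172.5405, K−S=0.0000, hold=1.8520 ⇒ V=1.8520 continue
k=1: (k=1,j=0): S=105.2476, K−S=13.0524, hold=20.5143 ⇒ V=20.5143 continue | (k=1,j=1): S=146.3293, K−S=0.0000, hold=6.3892 ⇒ V=6.3892 continue
k=0: (k=0,j=0): S=124.1000, K−S=0.0000, hold=13.4183 ⇒ V=13.4183 continue

price = 13.4183
tree:
13.4183
20.5143 6.3892
30.2467 10.9208 1.8520
42.6005 18.1628 3.6854 0.0000
54.1003 29.0409 7.3338 0.0000 0.0000
63.8530 42.6005 14.5938 0.0000 0.0000 0.0000
72.1242 54.1003 29.0409 0.0000 0.0000 0.0000 0.0000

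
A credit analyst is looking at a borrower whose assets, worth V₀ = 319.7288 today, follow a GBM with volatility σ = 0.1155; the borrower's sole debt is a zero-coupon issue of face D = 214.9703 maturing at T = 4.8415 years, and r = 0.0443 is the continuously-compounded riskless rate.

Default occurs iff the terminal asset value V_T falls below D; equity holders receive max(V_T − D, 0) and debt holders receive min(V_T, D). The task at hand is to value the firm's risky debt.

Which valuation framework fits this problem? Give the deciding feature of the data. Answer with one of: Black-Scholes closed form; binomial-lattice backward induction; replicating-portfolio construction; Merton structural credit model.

Key observation: the question is about default risk generated by asset-value dynamics against a debt face of 214.9703 — the structural framework prices exactly that.

framework: Merton structural credit model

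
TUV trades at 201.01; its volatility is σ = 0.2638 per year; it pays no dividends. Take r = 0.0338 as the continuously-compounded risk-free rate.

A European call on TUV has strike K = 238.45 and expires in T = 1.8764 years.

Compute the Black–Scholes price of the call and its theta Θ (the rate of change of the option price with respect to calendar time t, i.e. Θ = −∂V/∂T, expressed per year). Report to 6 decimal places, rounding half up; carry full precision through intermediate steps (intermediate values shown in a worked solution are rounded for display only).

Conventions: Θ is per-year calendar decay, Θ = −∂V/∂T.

price = 20.380009
Θ = -10.062642

σ√T = 0.2638·√1.8764 = 0.361358
d₁ = (ln(S/K) + (r+σ²/2)T) / (σ√T) = (ln(201.01/238.45) + (0.0338+0.2638²/2)·1.8764) / 0.361358 = (-0.170805 + 0.128712) / 0.361358 = -0.116485
d₂ = d₁ − σ√T = -0.116485 − 0.361358 = -0.477843
e^{−rT} = 0.938547
N(d₁) = 0.453634,  N(d₂) = 0.316381
Call price V = S·N(d₁) − K·e^{−rT}·N(d₂) = 91.184956 − 70.804946 = 20.380009
φ(d₁) = (1/√(2π))·e^{−d₁²/2} = 0.396245
Θ = −S·φ(d₁)·σ/(2√T) − r·K·e^{−rT}·N(d₂) = −7.669435 − 2.393207 = -10.062642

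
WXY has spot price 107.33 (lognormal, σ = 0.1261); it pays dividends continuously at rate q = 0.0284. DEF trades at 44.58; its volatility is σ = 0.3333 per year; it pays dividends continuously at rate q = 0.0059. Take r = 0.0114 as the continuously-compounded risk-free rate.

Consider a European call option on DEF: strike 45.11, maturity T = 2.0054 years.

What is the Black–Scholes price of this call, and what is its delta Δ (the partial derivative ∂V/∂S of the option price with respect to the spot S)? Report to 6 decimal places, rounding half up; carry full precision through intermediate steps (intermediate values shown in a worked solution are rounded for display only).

σ√T = 0.3333·√2.0054 = 0.471993
d₁ = (ln(S/K) + (r−q+σ²/2)T) / (σ√T) = (ln(44.58/45.11) + (0.0114−0.0059+0.3333²/2)·2.0054) / 0.471993 = (-0.011819 + 0.122419) / 0.471993 = 0.234325
d₂ = d₁ − σ√T = 0.234325 − 0.471993 = -0.237668
e^{−rT} = 0.977398
e^{−qT} = 0.988238
N(d₁) = 0.592634,  N(d₂) = 0.406069
Call price V = S·e^{−qT}·N(d₁) − K·e^{−rT}·N(d₂) = 26.108860 − 17.903762 = 8.205099
Δ = e^{−qT}·N(d₁) = 0.585663

price = 8.205099
Δ = 0.585663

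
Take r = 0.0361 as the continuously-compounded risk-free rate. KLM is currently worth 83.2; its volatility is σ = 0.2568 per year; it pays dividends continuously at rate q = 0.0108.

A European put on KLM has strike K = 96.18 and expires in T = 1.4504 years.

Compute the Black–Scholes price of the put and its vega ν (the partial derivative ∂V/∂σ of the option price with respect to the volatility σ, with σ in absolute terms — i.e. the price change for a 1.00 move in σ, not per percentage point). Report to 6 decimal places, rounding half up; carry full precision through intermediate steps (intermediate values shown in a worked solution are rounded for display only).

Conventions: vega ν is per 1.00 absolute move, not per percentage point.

price = 15.964255
ν = 38.607977

σ√T = 0.2568·√1.4504 = 0.309271
d₁ = (ln(S/K) + (r−q+σ²/2)T) / (σ√T) = (ln(83.2/96.18) + (0.0361−0.0108+0.2568²/2)·1.4504) / 0.309271 = (-0.144974 + 0.084519) / 0.309271 = -0.195475
d₂ = d₁ − σ√T = -0.195475 − 0.309271 = -0.504746
e^{−rT} = 0.948988
e^{−qT} = 0.984458
N(−d₁) = 0.577490,  N(−d₂) = 0.693131
Put price V = K·e^{−rT}·N(−d₂) − S·e^{−qT}·N(−d₁) = 63.264620 − 47.300365 = 15.964255
φ(d₁) = (1/√(2π))·e^{−d₁²/2} = 0.391393
ν = S·e^{−qT}·φ(d₁)·√T = 38.607977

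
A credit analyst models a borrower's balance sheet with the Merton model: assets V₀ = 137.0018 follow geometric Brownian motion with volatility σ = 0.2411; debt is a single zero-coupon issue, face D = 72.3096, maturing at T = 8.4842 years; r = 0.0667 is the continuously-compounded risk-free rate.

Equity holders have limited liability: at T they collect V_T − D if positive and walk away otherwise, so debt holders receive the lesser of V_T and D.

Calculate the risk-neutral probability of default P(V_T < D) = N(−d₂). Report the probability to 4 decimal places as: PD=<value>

Work the structural quantities from V₀ = 137.0018 against face 72.3096:
d₁ = [ln(V₀/D) + (r + σ²/2)T] / (σ√T)
   = [ln(137.0018/72.3096) + (0.0667 + 0.5·0.2411²)·8.4842] / (0.2411·√8.4842)
   = [0.639037 + 0.812486] / 0.702268 = 2.066909
d₂ = d₁ − σ√T = 2.066909 − 0.702268 = 1.364641
risk-neutral PD = N(−d₂) = N(-1.364641) = 0.086183

PD=0.0862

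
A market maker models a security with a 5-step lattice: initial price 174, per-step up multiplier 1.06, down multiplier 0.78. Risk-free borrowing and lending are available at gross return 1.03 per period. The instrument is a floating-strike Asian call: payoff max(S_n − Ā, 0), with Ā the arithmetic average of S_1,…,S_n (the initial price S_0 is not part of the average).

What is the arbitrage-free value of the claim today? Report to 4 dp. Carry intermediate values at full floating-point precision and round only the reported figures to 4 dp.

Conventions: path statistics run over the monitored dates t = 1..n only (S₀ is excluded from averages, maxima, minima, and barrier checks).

price = 13.8182

No-arbitrage gives p* = (R−d)/(u−d) = 0.8929: enumerate every path, weight its payoff by its p*-probability, and discount by R^5.
Enumerate all 2^5 = 32 price paths (U = up ×1.06, D = down ×0.78); each path with k up-moves has probability p*^k·(1−p*)^(5−k).
DDDDD: Ā=87.7593, payoff=0.0000, prob=0.000014
UDDDD: Ā=119.2627, payoff=0.0000, prob=0.000118
DUDDD: Ā=109.5187, payoff=0.0000, prob=0.000118
UUDDD: Ā=148.8331, payoff=0.0000, prob=0.000981
DDUDD: Ā=101.9184, payoff=0.0000, prob=0.000118
UDUDD: Ā=138.5044, payoff=0.0000, prob=0.000981
DUUDD: Ā=128.7604, payoff=0.0000, prob=0.000981
UUUDD: Ā=174.9821, payoff=0.0000, prob=0.008171
DDDUD: Ā=95.9901, payoff=0.0000, prob=0.000118
UDDUD: Ā=130.4481, payoff=0.0000, prob=0.000981
DUDUD: Ā=120.7041, payoff=0.0000, prob=0.000981
UUDUD: Ā=164.0338, payoff=0.0000, prob=0.008171
DDUUD: Ā=113.1038, payoff=0.0000, prob=0.000981
UDUUD: Ā=153.7051, payoff=0.0000, prob=0.008171
DUUUD: Ā=143.9611, payoff=0.0000, prob=0.008171
UUUUD: Ā=195.6395, payoff=0.0000, prob=0.068091
DDDDU: Ā=91.3661, payoff=0.0000, prob=0.000118
UDDDU: Ā=124.1642, payoff=0.0000, prob=0.000981
DUDDU: Ā=114.4202, payoff=0.0000, prob=0.000981
UUDDU: Ā=155.4941, payoff=0.0000, prob=0.008171
DDUDU: Ā=106.8198, payoff=0.0000, prob=0.000981
UDUDU: Ā=145.1654, payoff=0.0000, prob=0.008171
DUUDU: Ā=135.4214, payoff=0.0000, prob=0.008171
UUUDU: Ā=184.0342, payoff=0.0000, prob=0.068091
DDDUU: Ā=100.8916, payoff=0.0000, prob=0.000981
UDDUU: Ā=137.1091, payoff=0.0000, prob=0.008171
DUDUU: Ā=127.3651, payoff=0.0000, prob=0.008171
UUDUU: Ā=173.0859, payoff=0.0000, prob=0.068091
DDUUU: Ā=119.7648, payoff=6.3181, prob=0.008171
UDUUU: Ā=162.7573, payoff=8.5861, prob=0.068091
DUUUU: Ā=153.0133, payoff=18.3301, prob=0.068091
UUUUU: Ā=207.9411, payoff=24.9102, prob=0.567427
Price = Σ prob·payoff / R^5 = 16.019082 / 1.159274 = 13.8182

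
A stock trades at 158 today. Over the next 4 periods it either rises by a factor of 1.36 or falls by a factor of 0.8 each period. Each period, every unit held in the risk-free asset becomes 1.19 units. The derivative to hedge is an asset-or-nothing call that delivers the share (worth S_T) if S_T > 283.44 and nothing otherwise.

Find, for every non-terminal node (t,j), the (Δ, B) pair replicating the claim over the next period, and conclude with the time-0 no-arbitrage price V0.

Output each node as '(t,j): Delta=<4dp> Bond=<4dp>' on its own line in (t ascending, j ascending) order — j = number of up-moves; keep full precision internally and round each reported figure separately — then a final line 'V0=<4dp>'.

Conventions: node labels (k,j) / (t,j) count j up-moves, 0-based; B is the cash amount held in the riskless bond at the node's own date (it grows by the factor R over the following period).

(0,0): Delta=1.4461 Bond=-100.0491
(1,0): Delta=1.5385 Bond=-130.7308
(1,1): Delta=1.4224 Bond=-113.9705
(2,0): Delta=0.0000 Bond=0.0000
(2,1): Delta=1.9329 Bond=-223.3821
(2,2): Delta=1.2915 Bond=-97.3717
(3,0): Delta=0.0000 Bond=0.0000
(3,1): Delta=0.0000 Bond=0.0000
(3,2): Delta=2.4286 Bond=-381.6970
(3,3): Delta=1.0000 Bond=0.0000
V0=128.4380

No-arbitrage ⇒ martingale measure with p* = (R−d)/(u−d) = 0.6964.
Terminal payoffs: V(4,0)=0.0000, V(4,1)=0.0000, V(4,2)=0.0000, V(4,3)=317.9536, V(4,4)=540.5212
Node (3,0) S=80.8960: V=(p*·0.0000+(1−p*)·0.0000)/1.19=0.0000; Δ=(0.0000−0.0000)/(110.0186−64.7168)=0.0000; B=V−Δ·S=0.0000
Node (3,1) S=137.5232: V=(p*·0.0000+(1−p*)·0.0000)/1.19=0.0000; Δ=(0.0000−0.0000)/(187.0316−110.0186)=0.0000; B=V−Δ·S=0.0000
Node (3,2) S=233.7894: V=(p*·317.9536+(1−p*)·0.0000)/1.19=186.0773; Δ=(317.9536−0.0000)/(317.9536−187.0316)=2.4286; B=V−Δ·S=-381.6970
Node (3,3) S=397.4420: V=(p*·540.5212+(1−p*)·317.9536)/1.19=397.4420; Δ=(540.5212−317.9536)/(540.5212−317.9536)=1.0000; B=V−Δ·S=0.0000
Node (2,0) S=101.1200: V=(p*·0.0000+(1−p*)·0.0000)/1.19=0.0000; Δ=(0.0000−0.0000)/(137.5232−80.8960)=0.0000; B=V−Δ·S=0.0000
Node (2,1) S=171.9040: V=(p*·186.0773+(1−p*)·0.0000)/1.19=108.8988; Δ=(186.0773−0.0000)/(233.7894−137.5232)=1.9329; B=V−Δ·S=-223.3821
Node (2,2) S=292.2368: V=(p*·397.4420+(1−p*)·186.0773)/1.19=280.0653; Δ=(397.4420−186.0773)/(397.4420−233.7894)=1.2915; B=V−Δ·S=-97.3717
Node (1,0) S=126.4000: V=(p*·108.8988+(1−p*)·0.0000)/1.19=63.7313; Δ=(108.8988−0.0000)/(171.9040−101.1200)=1.5385; B=V−Δ·S=-130.7308
Node (1,1) S=214.8800: V=(p*·280.0653+(1−p*)·108.8988)/1.19=191.6841; Δ=(280.0653−108.8988)/(292.2368−171.9040)=1.4224; B=V−Δ·S=-113.9705
Node (0,0) S=158.0000: V=(p*·191.6841+(1−p*)·63.7313)/1.19=128.4380; Δ=(191.6841−63.7313)/(214.8800−126.4000)=1.4461; B=V−Δ·S=-100.0491
As a check, the time-0 holding Δ(0,0)·S0 + B(0,0) comes to 128.4380 — exactly V0.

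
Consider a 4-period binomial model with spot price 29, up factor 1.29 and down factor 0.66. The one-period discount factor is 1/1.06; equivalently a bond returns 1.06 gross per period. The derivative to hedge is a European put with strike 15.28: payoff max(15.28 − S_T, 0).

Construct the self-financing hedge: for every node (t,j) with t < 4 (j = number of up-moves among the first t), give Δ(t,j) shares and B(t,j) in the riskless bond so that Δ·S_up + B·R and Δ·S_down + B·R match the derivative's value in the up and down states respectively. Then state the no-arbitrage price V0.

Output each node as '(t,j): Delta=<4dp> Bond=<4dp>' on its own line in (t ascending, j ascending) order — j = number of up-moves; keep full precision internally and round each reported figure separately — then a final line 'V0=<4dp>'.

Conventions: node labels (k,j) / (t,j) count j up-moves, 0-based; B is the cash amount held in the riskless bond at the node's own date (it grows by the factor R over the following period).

(0,0): Delta=-0.0645 Bond=2.4520
(1,0): Delta=-0.2065 Bond=5.3163
(1,1): Delta=-0.0228 Bond=1.0368
(2,0): Delta=-0.5679 Bond=10.2002
(2,1): Delta=-0.1002 Bond=3.0104
(2,2): Delta=0.0000 Bond=0.0000
(3,0): Delta=-1.0000 Bond=14.4151
(3,1): Delta=-0.4407 Bond=8.7406
(3,2): Delta=0.0000 Bond=0.0000
(3,3): Delta=0.0000 Bond=0.0000
V0=0.5805

Since d<R<u, set p* = (R−d)/(u−d) = 0.6349; price each node as the discounted p*-expectation of its children.
At maturity the claim pays: V(4,0)=9.7773, V(4,1)=4.5248, V(4,2)=0.0000, V(4,3)=0.0000, V(4,4)=0.0000
Node (3,0) S=8.3374: V=(p*·4.5248+(1−p*)·9.7773)/1.06=6.0777; Δ=(4.5248−9.7773)/(10.7552−5.5027)=-1.0000; B=V−Δ·S=14.4151
Node (3,1) S=16.2958: V=(p*·0.0000+(1−p*)·4.5248)/1.06=1.5584; Δ=(0.0000−4.5248)/(21.0216−10.7552)=-0.4407; B=V−Δ·S=8.7406
Node (3,2) S=31.8509: V=(p*·0.0000+(1−p*)·0.0000)/1.06=0.0000; Δ=(0.0000−0.0000)/(41.0876−21.0216)=0.0000; B=V−Δ·S=0.0000
Node (3,3) S=62.2540: V=(p*·0.0000+(1−p*)·0.0000)/1.06=0.0000; Δ=(0.0000−0.0000)/(80.3076−41.0876)=0.0000; B=V−Δ·S=0.0000
Node (2,0) S=12.6324: V=(p*·1.5584+(1−p*)·6.0777)/1.06=3.0267; Δ=(1.5584−6.0777)/(16.2958−8.3374)=-0.5679; B=V−Δ·S=10.2002
Node (2,1) S=24.6906: V=(p*·0.0000+(1−p*)·1.5584)/1.06=0.5367; Δ=(0.0000−1.5584)/(31.8509−16.2958)=-0.1002; B=V−Δ·S=3.0104
Node (2,2) S=48.2589: V=(p*·0.0000+(1−p*)·0.0000)/1.06=0.0000; Δ=(0.0000−0.0000)/(62.2540−31.8509)=0.0000; B=V−Δ·S=0.0000
Node (1,0) S=19.1400: V=(p*·0.5367+(1−p*)·3.0267)/1.06=1.3639; Δ=(0.5367−3.0267)/(24.6906−12.6324)=-0.2065; B=V−Δ·S=5.3163
Node (1,1) S=37.4100: V=(p*·0.0000+(1−p*)·0.5367)/1.06=0.1849; Δ=(0.0000−0.5367)/(48.2589−24.6906)=-0.0228; B=V−Δ·S=1.0368
Node (0,0) S=29.0000: V=(p*·0.1849+(1−p*)·1.3639)/1.06=0.5805; Δ=(0.1849−1.3639)/(37.4100−19.1400)=-0.0645; B=V−Δ·S=2.4520
Verification: the root portfolio costs Δ(0,0)·S0 + B(0,0) = 0.5805, matching V0.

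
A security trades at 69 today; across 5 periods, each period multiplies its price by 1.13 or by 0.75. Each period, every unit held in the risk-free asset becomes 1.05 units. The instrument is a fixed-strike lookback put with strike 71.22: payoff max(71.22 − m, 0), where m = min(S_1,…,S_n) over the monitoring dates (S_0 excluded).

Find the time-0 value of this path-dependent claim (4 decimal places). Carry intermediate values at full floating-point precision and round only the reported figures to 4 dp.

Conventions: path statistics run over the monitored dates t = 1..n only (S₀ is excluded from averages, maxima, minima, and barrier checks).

price = 8.0563

Set p* = 0.7895 (from d < R < u); the path-dependent value is the discounted p*-expectation over all price paths.
Enumerate all 2^5 = 32 price paths (U = up ×1.13, D = down ×0.75); each path with k up-moves has probability p*^k·(1−p*)^(5−k).
DDDDD: m=16.3740, payoff=54.8460, prob=0.000414
UDDDD: m=24.6702, payoff=46.5498, prob=0.001551
DUDDD: m=24.6702, payoff=46.5498, prob=0.001551
UUDDD: m=37.1698, payoff=34.0502, prob=0.005816
DDUDD: m=24.6702, payoff=46.5498, prob=0.001551
UDUDD: m=37.1698, payoff=34.0502, prob=0.005816
DUUDD: m=37.1698, payoff=34.0502, prob=0.005816
UUUDD: m=56.0024, payoff=15.2176, prob=0.021808
DDDUD: m=24.6702, payoff=46.5498, prob=0.001551
UDDUD: m=37.1698, payoff=34.0502, prob=0.005816
DUDUD: m=37.1698, payoff=34.0502, prob=0.005816
UUDUD: m=56.0024, payoff=15.2176, prob=0.021808
DDUUD: m=37.1698, payoff=34.0502, prob=0.005816
UDUUD: m=56.0024, payoff=15.2176, prob=0.021808
DUUUD: m=51.7500, payoff=19.4700, prob=0.021808
UUUUD: m=77.9700, payoff=0.0000, prob=0.081782
DDDDU: m=21.8320, payoff=49.3880, prob=0.001551
UDDDU: m=32.8936, payoff=38.3264, prob=0.005816
DUDDU: m=32.8936, payoff=38.3264, prob=0.005816
UUDDU: m=49.5597, payoff=21.6603, prob=0.021808
DDUDU: m=32.8936, payoff=38.3264, prob=0.005816
UDUDU: m=49.5597, payoff=21.6603, prob=0.021808
DUUDU: m=49.5597, payoff=21.6603, prob=0.021808
UUUDU: m=74.6699, payoff=0.0000, prob=0.081782
DDDUU: m=29.1094, payoff=42.1106, prob=0.005816
UDDUU: m=43.8581, payoff=27.3619, prob=0.021808
DUDUU: m=43.8581, payoff=27.3619, prob=0.021808
UUDUU: m=66.0796, payoff=5.1404, prob=0.081782
DDUUU: m=38.8125, payoff=32.4075, prob=0.021808
UDUUU: m=58.4775, payoff=12.7425, prob=0.081782
DUUUU: m=51.7500, payoff=19.4700, prob=0.081782
UUUUU: m=77.9700, payoff=0.0000, prob=0.306682
Price = Σ prob·payoff / R^5 = 10.282102 / 1.276282 = 8.0563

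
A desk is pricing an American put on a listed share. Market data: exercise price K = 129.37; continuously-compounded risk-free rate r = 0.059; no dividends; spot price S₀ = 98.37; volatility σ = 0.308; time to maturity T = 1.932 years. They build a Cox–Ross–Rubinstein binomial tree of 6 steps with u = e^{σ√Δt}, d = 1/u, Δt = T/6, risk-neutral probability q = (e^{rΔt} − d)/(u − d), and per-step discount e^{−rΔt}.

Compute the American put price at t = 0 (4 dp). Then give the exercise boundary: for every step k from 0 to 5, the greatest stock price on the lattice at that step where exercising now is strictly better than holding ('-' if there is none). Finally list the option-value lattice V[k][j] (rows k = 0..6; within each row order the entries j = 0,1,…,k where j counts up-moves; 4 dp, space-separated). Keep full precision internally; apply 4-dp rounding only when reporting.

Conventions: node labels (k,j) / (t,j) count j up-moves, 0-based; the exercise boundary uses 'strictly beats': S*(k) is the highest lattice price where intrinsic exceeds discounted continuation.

Δt=0.32200  u=1.19098  d=0.83965  q=0.51101  discount=0.98118
step 6 (expiry): payoffs max(K−S,0) = 94.9001 80.4769 60.0186 31.0000 0.0000 0.0000 0.0000
step 5: (k=5,j=0): S=41.0529, K−S=88.3171, hold=85.8825 ⇒ V=88.3171 exercise | (k=5,j=1): S=58.2306, K−S=71.1394, hold=68.7048 ⇒ V=71.1394 exercise | (k=5,j=2): S=82.5960, K−S=46.7740, hold=44.3394 ⇒ V=46.7740 exercise | (k=5,j=3): S=117.1565, K−S=12.2135, hold=14.8735 ⇒ V=14.8735 continue | (k=5,j=4): S=166.1781, K−S=0.0000, hold=0.0000 ⇒ V=0.0000 continue | (k=5,j=5): S=235.7117, K−S=0.0000, hold=0.0000 ⇒ V=0.0000 continue  boundary S*=82.5960
step 4: (k=4,j=0): S=48.8931, K−S=80.4769, hold=78.0423 ⇒ V=80.4769 exercise | (k=4,j=1): S=69.3514, K−S=60.0186, hold=57.5840 ⇒ V=60.0186 exercise | (k=4,j=2): S=98.3700, K−S=31.0000, hold=29.8991 ⇒ V=31.0000 exercise | (k=4,j=3): S=139.5308, K−S=0.0000, hold=7.1361 ⇒ V=7.1361 continue | (k=4,j=4): S=197.9144, K−S=0.0000, hold=0.0000 ⇒ V=0.0000 continue  boundary S*=98.3700
step 3: (k=3,j=0): S=58.2306, K−S=71.1394, hold=68.7048 ⇒ V=71.1394 exercise | (k=3,j=1): S=82.5960, K−S=46.7740, hold=44.3394 ⇒ V=46.7740 exercise | (k=3,j=2): S=117.1565, K−S=12.2135, hold=18.4515 ⇒ V=18.4515 continue | (k=3,j=3): S=166.1781, K−S=0.0000, hold=3.4238 ⇒ V=3.4238 continue  boundary S*=82.5960
step 2: (k=2,j=0): S=69.3514, K−S=60.0186, hold=57.5840 ⇒ V=60.0186 exercise | (k=2,j=1): S=98.3700, K−S=31.0000, hold=31.6931 ⇒ V=31.6931 continue | (k=2,j=2): S=139.5308, K−S=0.0000, hold=10.5695 ⇒ V=10.5695 continue  boundary S*=69.3514
step 1: (k=1,j=0): S=82.5960, K−S=46.7740, hold=44.6869 ⇒ V=46.7740 exercise | (k=1,j=1): S=117.1565, K−S=12.2135, hold=20.5055 ⇒ V=20.5055 continue  boundary S*=82.5960
step 0: (k=0,j=0): S=98.3700, K−S=31.0000, hold=32.7230 ⇒ V=32.7230 continue  boundary S*=-

price = 32.7230
boundary = - 82.5960 69.3514 82.5960 98.3700 82.5960
tree:
32.7230
46.7740 20.5055
60.0186 31.6931 10.5695
71.1394 46.7740 18.4515 3.4238
80.4769 60.0186 31.0000 7.1361 0.0000
88.3171 71.1394 46.7740 14.8735 0.0000 0.0000
94.9001 80.4769 60.0186 31.0000 0.0000 0.0000 0.0000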